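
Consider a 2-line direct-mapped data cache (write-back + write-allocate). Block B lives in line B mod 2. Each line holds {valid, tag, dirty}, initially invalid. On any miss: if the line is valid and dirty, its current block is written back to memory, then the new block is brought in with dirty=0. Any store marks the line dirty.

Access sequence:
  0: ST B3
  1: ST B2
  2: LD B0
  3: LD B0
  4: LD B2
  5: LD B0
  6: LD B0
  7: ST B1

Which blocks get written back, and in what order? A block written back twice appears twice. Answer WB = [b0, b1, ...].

0: W B3 -> L1 miss  d=D]
1: W B2 -> L0 miss  d=D]
2: R B0 -> L0 miss wb->B2  d=-]
3: R B0 -> L0 hit  d=-]
4: R B2 -> L0 miss  d=-]
5: R B0 -> L0 miss  d=-]
6: R B0 -> L0 hit  d=-]
7: W B1 -> L1 miss wb->B3  d=D]

WB = [2, 3]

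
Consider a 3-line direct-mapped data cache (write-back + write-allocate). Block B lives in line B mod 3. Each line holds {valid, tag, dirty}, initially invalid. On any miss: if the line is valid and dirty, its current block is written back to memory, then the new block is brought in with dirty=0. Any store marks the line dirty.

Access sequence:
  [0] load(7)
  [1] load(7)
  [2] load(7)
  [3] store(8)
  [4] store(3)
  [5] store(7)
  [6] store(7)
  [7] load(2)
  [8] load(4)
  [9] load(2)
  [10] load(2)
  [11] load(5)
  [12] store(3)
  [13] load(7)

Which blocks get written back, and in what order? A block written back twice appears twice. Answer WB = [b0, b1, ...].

WB = [8, 7]

0: R B7 → L1 miss [-]
1: R B7 → L1 hit [-]
2: R B7 → L1 hit [-]
3: W B8 → L2 miss [D]
4: W B3 → L0 miss [D]
5: W B7 → L1 hit [D]
6: W B7 → L1 hit [D]
7: R B2 → L2 miss wb→B8 [-]
8: R B4 → L1 miss wb→B7 [-]
9: R B2 → L2 hit [-]
10: R B2 → L2 hit [-]
11: R B5 → L2 miss [-]
12: W B3 → L0 hit [D]
13: R B7 → L1 miss [-]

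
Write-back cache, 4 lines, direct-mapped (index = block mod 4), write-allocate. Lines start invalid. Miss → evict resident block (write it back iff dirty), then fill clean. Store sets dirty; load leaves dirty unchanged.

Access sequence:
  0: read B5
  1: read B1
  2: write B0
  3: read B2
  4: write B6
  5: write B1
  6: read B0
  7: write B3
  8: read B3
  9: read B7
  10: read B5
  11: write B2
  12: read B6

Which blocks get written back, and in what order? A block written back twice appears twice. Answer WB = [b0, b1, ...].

0: R B5 -> L1 miss  d=-]
1: R B1 -> L1 miss  d=-]
2: W B0 -> L0 miss  d=D]
3: R B2 -> L2 miss  d=-]
4: W B6 -> L2 miss  d=D]
5: W B1 -> L1 hit  d=D]
6: R B0 -> L0 hit  d=D]
7: W B3 -> L3 miss  d=D]
8: R B3 -> L3 hit  d=D]
9: R B7 -> L3 miss wb->B3  d=-]
10: R B5 -> L1 miss wb->B1  d=-]
11: W B2 -> L2 miss wb->B6  d=D]
12: R B6 -> L2 miss wb->B2  d=-]

WB = [3, 1, 6, 2]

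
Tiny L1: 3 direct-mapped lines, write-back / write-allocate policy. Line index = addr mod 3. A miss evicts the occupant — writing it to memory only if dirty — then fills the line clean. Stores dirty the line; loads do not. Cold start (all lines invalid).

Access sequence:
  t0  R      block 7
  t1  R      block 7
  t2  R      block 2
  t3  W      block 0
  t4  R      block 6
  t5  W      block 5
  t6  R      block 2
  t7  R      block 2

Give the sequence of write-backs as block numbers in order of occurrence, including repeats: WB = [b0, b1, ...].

WB = [0, 5]

  0 | R B7 → L1 miss [-]
  1 | R B7 → L1 hit [-]
  2 | R B2 → L2 miss [-]
  3 | W B0 → L0 miss [D]
  4 | R B6 → L0 miss wb→B0 [-]
  5 | W B5 → L2 miss [D]
  6 | R B2 → L2 miss wb→B5 [-]
  7 | R B2 → L2 hit [-]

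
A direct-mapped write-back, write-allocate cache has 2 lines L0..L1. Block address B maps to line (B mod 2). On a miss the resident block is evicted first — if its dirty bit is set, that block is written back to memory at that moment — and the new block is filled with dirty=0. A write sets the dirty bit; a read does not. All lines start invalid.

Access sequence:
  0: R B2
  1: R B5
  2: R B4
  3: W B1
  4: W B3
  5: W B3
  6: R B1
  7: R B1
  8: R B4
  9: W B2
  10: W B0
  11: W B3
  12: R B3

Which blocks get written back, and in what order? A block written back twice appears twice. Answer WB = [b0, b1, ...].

0: R B2 → L0 miss [-]
1: R B5 → L1 miss [-]
2: R B4 → L0 miss [-]
3: W B1 → L1 miss [D]
4: W B3 → L1 miss wb→B1 [D]
5: W B3 → L1 hit [D]
6: R B1 → L1 miss wb→B3 [-]
7: R B1 → L1 hit [-]
8: R B4 → L0 hit [-]
9: W B2 → L0 miss [D]
10: W B0 → L0 miss wb→B2 [D]
11: W B3 → L1 miss [D]
12: R B3 → L1 hit [D]

WB = [1, 3, 2]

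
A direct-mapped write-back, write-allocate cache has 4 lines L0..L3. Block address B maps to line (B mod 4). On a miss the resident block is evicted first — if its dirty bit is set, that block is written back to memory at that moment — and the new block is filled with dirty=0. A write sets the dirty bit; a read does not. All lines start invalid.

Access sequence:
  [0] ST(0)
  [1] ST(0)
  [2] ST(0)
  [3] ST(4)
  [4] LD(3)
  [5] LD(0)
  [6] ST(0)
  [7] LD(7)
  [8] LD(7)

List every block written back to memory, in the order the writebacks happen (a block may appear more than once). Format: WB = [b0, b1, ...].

WB = [0, 4]

0: W B0 → L0 miss [D]
1: W B0 → L0 hit [D]
2: W B0 → L0 hit [D]
3: W B4 → L0 miss wb→B0 [D]
4: R B3 → L3 miss [-]
5: R B0 → L0 miss wb→B4 [-]
6: W B0 → L0 hit [D]
7: R B7 → L3 miss [-]
8: R B7 → L3 hit [-]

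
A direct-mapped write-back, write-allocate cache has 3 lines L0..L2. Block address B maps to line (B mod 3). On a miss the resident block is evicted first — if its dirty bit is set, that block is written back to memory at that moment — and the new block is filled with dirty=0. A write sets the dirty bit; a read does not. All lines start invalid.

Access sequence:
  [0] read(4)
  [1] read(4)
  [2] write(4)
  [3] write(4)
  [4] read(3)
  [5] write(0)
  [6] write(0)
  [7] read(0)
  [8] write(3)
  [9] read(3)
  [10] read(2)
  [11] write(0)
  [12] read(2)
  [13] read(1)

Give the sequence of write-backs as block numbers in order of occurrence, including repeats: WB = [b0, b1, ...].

  0 | R B4 → L1 miss [-]
  1 | R B4 → L1 hit [-]
  2 | W B4 → L1 hit [D]
  3 | W B4 → L1 hit [D]
  4 | R B3 → L0 miss [-]
  5 | W B0 → L0 miss [D]
  6 | W B0 → L0 hit [D]
  7 | R B0 → L0 hit [D]
  8 | W B3 → L0 miss wb→B0 [D]
  9 | R B3 → L0 hit [D]
  10 | R B2 → L2 miss [-]
  11 | W B0 → L0 miss wb→B3 [D]
  12 | R B2 → L2 hit [-]
  13 | R B1 → L1 miss wb→B4 [-]

WB = [0, 3, 4]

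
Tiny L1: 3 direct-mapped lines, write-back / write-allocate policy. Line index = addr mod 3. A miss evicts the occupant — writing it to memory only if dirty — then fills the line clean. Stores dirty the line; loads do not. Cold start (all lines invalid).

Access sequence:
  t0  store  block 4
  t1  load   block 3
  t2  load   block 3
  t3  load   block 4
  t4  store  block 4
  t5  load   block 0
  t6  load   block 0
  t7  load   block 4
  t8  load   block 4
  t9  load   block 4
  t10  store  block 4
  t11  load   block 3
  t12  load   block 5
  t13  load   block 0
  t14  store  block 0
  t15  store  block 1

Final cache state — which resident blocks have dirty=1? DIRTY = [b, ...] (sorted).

DIRTY = [0, 1]

  0 | W B4 → L1 miss [D]
  1 | R B3 → L0 miss [-]
  2 | R B3 → L0 hit [-]
  3 | R B4 → L1 hit [D]
  4 | W B4 → L1 hit [D]
  5 | R B0 → L0 miss [-]
  6 | R B0 → L0 hit [-]
  7 | R B4 → L1 hit [D]
  8 | R B4 → L1 hit [D]
  9 | R B4 → L1 hit [D]
  10 | W B4 → L1 hit [D]
  11 | R B3 → L0 miss [-]
  12 | R B5 → L2 miss [-]
  13 | R B0 → L0 miss [-]
  14 | W B0 → L0 hit [D]
  15 | W B1 → L1 miss wb→B4 [D]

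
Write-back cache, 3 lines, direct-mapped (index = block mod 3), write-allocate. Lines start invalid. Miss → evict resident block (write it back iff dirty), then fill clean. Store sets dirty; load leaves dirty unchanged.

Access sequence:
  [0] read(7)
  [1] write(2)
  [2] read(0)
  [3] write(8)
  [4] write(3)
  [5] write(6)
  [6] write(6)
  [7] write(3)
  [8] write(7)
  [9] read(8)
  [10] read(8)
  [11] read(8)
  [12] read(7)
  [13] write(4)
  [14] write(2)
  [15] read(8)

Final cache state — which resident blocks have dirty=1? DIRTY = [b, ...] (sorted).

0: R B7 → L1 miss [-]
1: W B2 → L2 miss [D]
2: R B0 → L0 miss [-]
3: W B8 → L2 miss wb→B2 [D]
4: W B3 → L0 miss [D]
5: W B6 → L0 miss wb→B3 [D]
6: W B6 → L0 hit [D]
7: W B3 → L0 miss wb→B6 [D]
8: W B7 → L1 hit [D]
9: R B8 → L2 hit [D]
10: R B8 → L2 hit [D]
11: R B8 → L2 hit [D]
12: R B7 → L1 hit [D]
13: W B4 → L1 miss wb→B7 [D]
14: W B2 → L2 miss wb→B8 [D]
15: R B8 → L2 miss wb→B2 [-]

DIRTY = [3, 4]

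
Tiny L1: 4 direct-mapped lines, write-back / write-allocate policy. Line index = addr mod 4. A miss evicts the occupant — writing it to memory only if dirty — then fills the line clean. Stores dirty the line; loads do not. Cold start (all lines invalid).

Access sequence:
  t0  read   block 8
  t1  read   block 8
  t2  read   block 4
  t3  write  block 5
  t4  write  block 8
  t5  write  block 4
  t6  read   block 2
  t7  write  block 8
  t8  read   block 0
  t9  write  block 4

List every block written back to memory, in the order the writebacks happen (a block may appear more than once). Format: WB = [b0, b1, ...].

WB = [8, 4, 8]

0: R B8 -> L0 miss  d=-]
1: R B8 -> L0 hit  d=-]
2: R B4 -> L0 miss  d=-]
3: W B5 -> L1 miss  d=D]
4: W B8 -> L0 miss  d=D]
5: W B4 -> L0 miss wb->B8  d=D]
6: R B2 -> L2 miss  d=-]
7: W B8 -> L0 miss wb->B4  d=D]
8: R B0 -> L0 miss wb->B8  d=-]
9: W B4 -> L0 miss  d=D]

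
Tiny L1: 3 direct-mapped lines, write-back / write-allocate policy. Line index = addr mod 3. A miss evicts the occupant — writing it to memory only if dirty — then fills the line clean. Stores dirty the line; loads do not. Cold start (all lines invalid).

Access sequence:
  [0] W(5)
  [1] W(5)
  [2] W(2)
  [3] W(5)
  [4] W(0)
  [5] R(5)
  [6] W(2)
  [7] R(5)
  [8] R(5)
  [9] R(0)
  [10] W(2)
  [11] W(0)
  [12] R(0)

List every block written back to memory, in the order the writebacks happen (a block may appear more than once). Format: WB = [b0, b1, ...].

WB = [5, 2, 5, 2]

0: W B5 → L2 miss [D]
1: W B5 → L2 hit [D]
2: W B2 → L2 miss wb→B5 [D]
3: W B5 → L2 miss wb→B2 [D]
4: W B0 → L0 miss [D]
5: R B5 → L2 hit [D]
6: W B2 → L2 miss wb→B5 [D]
7: R B5 → L2 miss wb→B2 [-]
8: R B5 → L2 hit [-]
9: R B0 → L0 hit [D]
10: W B2 → L2 miss [D]
11: W B0 → L0 hit [D]
12: R B0 → L0 hit [D]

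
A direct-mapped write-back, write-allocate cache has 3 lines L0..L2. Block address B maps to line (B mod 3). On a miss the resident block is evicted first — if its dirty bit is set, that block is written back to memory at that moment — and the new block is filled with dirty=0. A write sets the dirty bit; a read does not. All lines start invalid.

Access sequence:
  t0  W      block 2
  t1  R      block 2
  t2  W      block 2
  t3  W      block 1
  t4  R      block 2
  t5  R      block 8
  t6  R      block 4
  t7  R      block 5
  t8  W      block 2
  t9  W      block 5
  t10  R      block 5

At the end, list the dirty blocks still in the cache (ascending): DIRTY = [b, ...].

0: W B2 -> L2 miss  d=D]
1: R B2 -> L2 hit  d=D]
2: W B2 -> L2 hit  d=D]
3: W B1 -> L1 miss  d=D]
4: R B2 -> L2 hit  d=D]
5: R B8 -> L2 miss wb->B2  d=-]
6: R B4 -> L1 miss wb->B1  d=-]
7: R B5 -> L2 miss  d=-]
8: W B2 -> L2 miss  d=D]
9: W B5 -> L2 miss wb->B2  d=D]
10: R B5 -> L2 hit  d=D]

DIRTY = [5]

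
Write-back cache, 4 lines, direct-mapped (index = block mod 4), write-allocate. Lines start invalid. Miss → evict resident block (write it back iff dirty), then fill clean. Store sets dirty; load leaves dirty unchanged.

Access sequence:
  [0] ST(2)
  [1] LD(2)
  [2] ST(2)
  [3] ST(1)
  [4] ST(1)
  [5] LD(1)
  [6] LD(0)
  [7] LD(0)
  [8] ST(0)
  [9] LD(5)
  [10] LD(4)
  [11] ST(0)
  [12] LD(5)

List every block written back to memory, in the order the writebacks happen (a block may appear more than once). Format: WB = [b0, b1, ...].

WB = [1, 0]

0: W B2 -> L2 miss  d=D]
1: R B2 -> L2 hit  d=D]
2: W B2 -> L2 hit  d=D]
3: W B1 -> L1 miss  d=D]
4: W B1 -> L1 hit  d=D]
5: R B1 -> L1 hit  d=D]
6: R B0 -> L0 miss  d=-]
7: R B0 -> L0 hit  d=-]
8: W B0 -> L0 hit  d=D]
9: R B5 -> L1 miss wb->B1  d=-]
10: R B4 -> L0 miss wb->B0  d=-]
11: W B0 -> L0 miss  d=D]
12: R B5 -> L1 hit  d=-]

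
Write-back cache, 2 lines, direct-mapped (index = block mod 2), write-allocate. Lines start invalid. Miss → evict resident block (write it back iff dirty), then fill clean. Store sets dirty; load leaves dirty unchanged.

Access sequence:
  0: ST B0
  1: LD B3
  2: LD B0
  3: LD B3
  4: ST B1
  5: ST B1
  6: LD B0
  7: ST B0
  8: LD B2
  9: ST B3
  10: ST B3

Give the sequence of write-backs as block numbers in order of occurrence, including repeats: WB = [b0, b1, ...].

WB = [0, 1]

0: W B0 → L0 miss [D]
1: R B3 → L1 miss [-]
2: R B0 → L0 hit [D]
3: R B3 → L1 hit [-]
4: W B1 → L1 miss [D]
5: W B1 → L1 hit [D]
6: R B0 → L0 hit [D]
7: W B0 → L0 hit [D]
8: R B2 → L0 miss wb→B0 [-]
9: W B3 → L1 miss wb→B1 [D]
10: W B3 → L1 hit [D]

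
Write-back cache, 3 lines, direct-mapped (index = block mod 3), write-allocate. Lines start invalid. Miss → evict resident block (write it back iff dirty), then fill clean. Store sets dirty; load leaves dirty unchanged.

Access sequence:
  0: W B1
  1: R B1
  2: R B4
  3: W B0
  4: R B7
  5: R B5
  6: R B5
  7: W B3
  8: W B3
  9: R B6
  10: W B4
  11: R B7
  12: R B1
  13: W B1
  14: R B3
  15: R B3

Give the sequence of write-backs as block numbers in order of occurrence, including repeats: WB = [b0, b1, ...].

WB = [1, 0, 3, 4]

0: W B1 -> L1 miss  d=D]
1: R B1 -> L1 hit  d=D]
2: R B4 -> L1 miss wb->B1  d=-]
3: W B0 -> L0 miss  d=D]
4: R B7 -> L1 miss  d=-]
5: R B5 -> L2 miss  d=-]
6: R B5 -> L2 hit  d=-]
7: W B3 -> L0 miss wb->B0  d=D]
8: W B3 -> L0 hit  d=D]
9: R B6 -> L0 miss wb->B3  d=-]
10: W B4 -> L1 miss  d=D]
11: R B7 -> L1 miss wb->B4  d=-]
12: R B1 -> L1 miss  d=-]
13: W B1 -> L1 hit  d=D]
14: R B3 -> L0 miss  d=-]
15: R B3 -> L0 hit  d=-]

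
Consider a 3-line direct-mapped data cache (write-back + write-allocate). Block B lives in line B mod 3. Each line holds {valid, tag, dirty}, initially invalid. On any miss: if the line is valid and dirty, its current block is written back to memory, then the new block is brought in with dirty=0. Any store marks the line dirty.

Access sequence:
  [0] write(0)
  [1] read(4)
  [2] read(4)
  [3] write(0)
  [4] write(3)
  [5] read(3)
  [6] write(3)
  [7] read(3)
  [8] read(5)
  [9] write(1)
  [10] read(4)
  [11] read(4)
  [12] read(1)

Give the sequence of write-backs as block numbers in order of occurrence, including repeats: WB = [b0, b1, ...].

  0 | W B0 → L0 miss [D]
  1 | R B4 → L1 miss [-]
  2 | R B4 → L1 hit [-]
  3 | W B0 → L0 hit [D]
  4 | W B3 → L0 miss wb→B0 [D]
  5 | R B3 → L0 hit [D]
  6 | W B3 → L0 hit [D]
  7 | R B3 → L0 hit [D]
  8 | R B5 → L2 miss [-]
  9 | W B1 → L1 miss [D]
  10 | R B4 → L1 miss wb→B1 [-]
  11 | R B4 → L1 hit [-]
  12 | R B1 → L1 miss [-]

WB = [0, 1]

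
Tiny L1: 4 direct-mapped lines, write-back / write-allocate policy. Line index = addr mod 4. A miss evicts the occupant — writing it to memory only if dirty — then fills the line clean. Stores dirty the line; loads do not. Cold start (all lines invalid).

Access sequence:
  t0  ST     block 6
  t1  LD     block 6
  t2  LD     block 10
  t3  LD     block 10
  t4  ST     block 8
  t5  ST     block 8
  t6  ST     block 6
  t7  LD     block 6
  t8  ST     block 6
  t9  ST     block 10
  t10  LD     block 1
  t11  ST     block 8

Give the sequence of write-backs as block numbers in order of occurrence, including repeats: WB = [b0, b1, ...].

  0 | W B6 → L2 miss [D]
  1 | R B6 → L2 hit [D]
  2 | R B10 → L2 miss wb→B6 [-]
  3 | R B10 → L2 hit [-]
  4 | W B8 → L0 miss [D]
  5 | W B8 → L0 hit [D]
  6 | W B6 → L2 miss [D]
  7 | R B6 → L2 hit [D]
  8 | W B6 → L2 hit [D]
  9 | W B10 → L2 miss wb→B6 [D]
  10 | R B1 → L1 miss [-]
  11 | W B8 → L0 hit [D]

WB = [6, 6]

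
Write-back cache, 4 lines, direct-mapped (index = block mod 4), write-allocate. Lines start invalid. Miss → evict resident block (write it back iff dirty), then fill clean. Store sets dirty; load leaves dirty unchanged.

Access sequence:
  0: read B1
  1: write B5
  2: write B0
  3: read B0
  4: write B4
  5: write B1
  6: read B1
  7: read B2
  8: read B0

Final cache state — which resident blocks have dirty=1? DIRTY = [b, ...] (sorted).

  0 | R B1 → L1 miss [-]
  1 | W B5 → L1 miss [D]
  2 | W B0 → L0 miss [D]
  3 | R B0 → L0 hit [D]
  4 | W B4 → L0 miss wb→B0 [D]
  5 | W B1 → L1 miss wb→B5 [D]
  6 | R B1 → L1 hit [D]
  7 | R B2 → L2 miss [-]
  8 | R B0 → L0 miss wb→B4 [-]

DIRTY = [1]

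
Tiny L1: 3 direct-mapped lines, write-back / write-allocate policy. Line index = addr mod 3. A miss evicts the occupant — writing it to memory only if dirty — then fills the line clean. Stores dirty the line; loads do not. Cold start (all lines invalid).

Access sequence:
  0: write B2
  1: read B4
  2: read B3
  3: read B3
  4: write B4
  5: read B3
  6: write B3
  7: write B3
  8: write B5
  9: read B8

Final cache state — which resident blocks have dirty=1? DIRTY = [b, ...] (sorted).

0: W B2 → L2 miss [D]
1: R B4 → L1 miss [-]
2: R B3 → L0 miss [-]
3: R B3 → L0 hit [-]
4: W B4 → L1 hit [D]
5: R B3 → L0 hit [-]
6: W B3 → L0 hit [D]
7: W B3 → L0 hit [D]
8: W B5 → L2 miss wb→B2 [D]
9: R B8 → L2 miss wb→B5 [-]

DIRTY = [3, 4]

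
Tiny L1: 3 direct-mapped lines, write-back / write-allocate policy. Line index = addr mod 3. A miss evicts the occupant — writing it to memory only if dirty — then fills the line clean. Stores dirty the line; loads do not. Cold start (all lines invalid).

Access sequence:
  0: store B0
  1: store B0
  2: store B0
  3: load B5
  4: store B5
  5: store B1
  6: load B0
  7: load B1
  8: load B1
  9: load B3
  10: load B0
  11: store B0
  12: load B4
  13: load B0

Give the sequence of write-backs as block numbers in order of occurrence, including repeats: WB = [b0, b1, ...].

0: W B0 → L0 miss [D]
1: W B0 → L0 hit [D]
2: W B0 → L0 hit [D]
3: R B5 → L2 miss [-]
4: W B5 → L2 hit [D]
5: W B1 → L1 miss [D]
6: R B0 → L0 hit [D]
7: R B1 → L1 hit [D]
8: R B1 → L1 hit [D]
9: R B3 → L0 miss wb→B0 [-]
10: R B0 → L0 miss [-]
11: W B0 → L0 hit [D]
12: R B4 → L1 miss wb→B1 [-]
13: R B0 → L0 hit [D]

WB = [0, 1]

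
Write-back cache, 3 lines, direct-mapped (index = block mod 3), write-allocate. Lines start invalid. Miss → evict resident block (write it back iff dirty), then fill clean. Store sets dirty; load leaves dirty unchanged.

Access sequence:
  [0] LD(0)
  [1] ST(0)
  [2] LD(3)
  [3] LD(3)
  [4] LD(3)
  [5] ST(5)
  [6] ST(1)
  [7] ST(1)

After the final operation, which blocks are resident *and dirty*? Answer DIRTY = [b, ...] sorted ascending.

  0 | R B0 → L0 miss [-]
  1 | W B0 → L0 hit [D]
  2 | R B3 → L0 miss wb→B0 [-]
  3 | R B3 → L0 hit [-]
  4 | R B3 → L0 hit [-]
  5 | W B5 → L2 miss [D]
  6 | W B1 → L1 miss [D]
  7 | W B1 → L1 hit [D]

DIRTY = [1, 5]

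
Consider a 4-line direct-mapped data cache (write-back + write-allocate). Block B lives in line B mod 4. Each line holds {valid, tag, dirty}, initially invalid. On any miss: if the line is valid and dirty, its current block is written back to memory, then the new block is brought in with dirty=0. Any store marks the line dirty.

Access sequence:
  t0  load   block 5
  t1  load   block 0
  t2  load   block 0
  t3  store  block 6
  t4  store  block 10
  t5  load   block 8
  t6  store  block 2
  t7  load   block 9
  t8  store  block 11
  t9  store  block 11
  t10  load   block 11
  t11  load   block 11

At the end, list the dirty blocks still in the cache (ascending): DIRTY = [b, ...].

DIRTY = [2, 11]

0: R B5 → L1 miss [-]
1: R B0 → L0 miss [-]
2: R B0 → L0 hit [-]
3: W B6 → L2 miss [D]
4: W B10 → L2 miss wb→B6 [D]
5: R B8 → L0 miss [-]
6: W B2 → L2 miss wb→B10 [D]
7: R B9 → L1 miss [-]
8: W B11 → L3 miss [D]
9: W B11 → L3 hit [D]
10: R B11 → L3 hit [D]
11: R B11 → L3 hit [D]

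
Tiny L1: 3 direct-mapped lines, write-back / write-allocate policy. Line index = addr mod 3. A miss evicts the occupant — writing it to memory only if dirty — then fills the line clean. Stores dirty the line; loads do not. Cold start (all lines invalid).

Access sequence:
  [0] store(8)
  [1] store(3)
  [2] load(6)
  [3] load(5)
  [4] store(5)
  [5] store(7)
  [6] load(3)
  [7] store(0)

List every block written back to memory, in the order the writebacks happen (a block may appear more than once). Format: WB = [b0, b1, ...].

WB = [3, 8]

0: W B8 -> L2 miss  d=D]
1: W B3 -> L0 miss  d=D]
2: R B6 -> L0 miss wb->B3  d=-]
3: R B5 -> L2 miss wb->B8  d=-]
4: W B5 -> L2 hit  d=D]
5: W B7 -> L1 miss  d=D]
6: R B3 -> L0 miss  d=-]
7: W B0 -> L0 miss  d=D]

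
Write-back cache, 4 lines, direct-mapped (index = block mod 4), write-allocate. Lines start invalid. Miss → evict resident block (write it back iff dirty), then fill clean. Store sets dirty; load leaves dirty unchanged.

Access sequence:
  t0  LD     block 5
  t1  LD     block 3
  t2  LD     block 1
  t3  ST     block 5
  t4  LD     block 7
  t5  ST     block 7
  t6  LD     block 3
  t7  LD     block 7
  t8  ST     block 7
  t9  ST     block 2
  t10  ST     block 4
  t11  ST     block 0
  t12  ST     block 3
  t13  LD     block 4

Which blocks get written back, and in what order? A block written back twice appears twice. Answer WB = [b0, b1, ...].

WB = [7, 4, 7, 0]

0: R B5 -> L1 miss  d=-]
1: R B3 -> L3 miss  d=-]
2: R B1 -> L1 miss  d=-]
3: W B5 -> L1 miss  d=D]
4: R B7 -> L3 miss  d=-]
5: W B7 -> L3 hit  d=D]
6: R B3 -> L3 miss wb->B7  d=-]
7: R B7 -> L3 miss  d=-]
8: W B7 -> L3 hit  d=D]
9: W B2 -> L2 miss  d=D]
10: W B4 -> L0 miss  d=D]
11: W B0 -> L0 miss wb->B4  d=D]
12: W B3 -> L3 miss wb->B7  d=D]
13: R B4 -> L0 miss wb->B0  d=-]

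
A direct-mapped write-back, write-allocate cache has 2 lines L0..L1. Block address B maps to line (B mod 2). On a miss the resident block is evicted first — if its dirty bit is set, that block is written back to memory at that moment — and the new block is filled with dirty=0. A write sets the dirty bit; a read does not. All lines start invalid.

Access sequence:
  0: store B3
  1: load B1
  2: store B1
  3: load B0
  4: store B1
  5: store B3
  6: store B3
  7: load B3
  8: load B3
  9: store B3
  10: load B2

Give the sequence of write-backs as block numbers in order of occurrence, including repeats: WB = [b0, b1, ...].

0: W B3 -> L1 miss  d=D]
1: R B1 -> L1 miss wb->B3  d=-]
2: W B1 -> L1 hit  d=D]
3: R B0 -> L0 miss  d=-]
4: W B1 -> L1 hit  d=D]
5: W B3 -> L1 miss wb->B1  d=D]
6: W B3 -> L1 hit  d=D]
7: R B3 -> L1 hit  d=D]
8: R B3 -> L1 hit  d=D]
9: W B3 -> L1 hit  d=D]
10: R B2 -> L0 miss  d=-]

WB = [3, 1]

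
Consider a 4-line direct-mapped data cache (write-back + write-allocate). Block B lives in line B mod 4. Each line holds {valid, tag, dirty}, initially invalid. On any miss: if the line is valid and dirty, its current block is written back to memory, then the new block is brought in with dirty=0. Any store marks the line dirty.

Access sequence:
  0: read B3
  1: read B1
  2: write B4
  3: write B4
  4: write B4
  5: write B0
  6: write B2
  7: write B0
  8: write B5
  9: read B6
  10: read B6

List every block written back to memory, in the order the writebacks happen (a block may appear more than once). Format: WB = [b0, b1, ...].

WB = [4, 2]

0: R B3 -> L3 miss  d=-]
1: R B1 -> L1 miss  d=-]
2: W B4 -> L0 miss  d=D]
3: W B4 -> L0 hit  d=D]
4: W B4 -> L0 hit  d=D]
5: W B0 -> L0 miss wb->B4  d=D]
6: W B2 -> L2 miss  d=D]
7: W B0 -> L0 hit  d=D]
8: W B5 -> L1 miss  d=D]
9: R B6 -> L2 miss wb->B2  d=-]
10: R B6 -> L2 hit  d=-]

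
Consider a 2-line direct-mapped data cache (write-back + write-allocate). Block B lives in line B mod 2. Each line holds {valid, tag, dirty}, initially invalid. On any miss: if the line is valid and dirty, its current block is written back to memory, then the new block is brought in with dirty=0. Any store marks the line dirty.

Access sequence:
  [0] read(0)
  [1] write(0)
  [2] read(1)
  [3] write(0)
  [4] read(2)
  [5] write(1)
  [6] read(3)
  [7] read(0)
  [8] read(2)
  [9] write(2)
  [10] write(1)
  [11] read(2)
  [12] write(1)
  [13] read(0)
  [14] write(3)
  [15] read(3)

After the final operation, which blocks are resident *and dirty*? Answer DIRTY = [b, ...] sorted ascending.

0: R B0 -> L0 miss  d=-]
1: W B0 -> L0 hit  d=D]
2: R B1 -> L1 miss  d=-]
3: W B0 -> L0 hit  d=D]
4: R B2 -> L0 miss wb->B0  d=-]
5: W B1 -> L1 hit  d=D]
6: R B3 -> L1 miss wb->B1  d=-]
7: R B0 -> L0 miss  d=-]
8: R B2 -> L0 miss  d=-]
9: W B2 -> L0 hit  d=D]
10: W B1 -> L1 miss  d=D]
11: R B2 -> L0 hit  d=D]
12: W B1 -> L1 hit  d=D]
13: R B0 -> L0 miss wb->B2  d=-]
14: W B3 -> L1 miss wb->B1  d=D]
15: R B3 -> L1 hit  d=D]

DIRTY = [3]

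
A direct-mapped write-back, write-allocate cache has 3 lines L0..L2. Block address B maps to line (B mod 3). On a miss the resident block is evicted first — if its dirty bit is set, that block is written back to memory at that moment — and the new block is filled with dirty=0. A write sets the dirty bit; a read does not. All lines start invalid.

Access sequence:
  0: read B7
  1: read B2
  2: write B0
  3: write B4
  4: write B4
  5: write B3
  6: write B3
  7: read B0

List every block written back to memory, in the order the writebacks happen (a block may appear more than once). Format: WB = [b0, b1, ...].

0: R B7 -> L1 miss  d=-]
1: R B2 -> L2 miss  d=-]
2: W B0 -> L0 miss  d=D]
3: W B4 -> L1 miss  d=D]
4: W B4 -> L1 hit  d=D]
5: W B3 -> L0 miss wb->B0  d=D]
6: W B3 -> L0 hit  d=D]
7: R B0 -> L0 miss wb->B3  d=-]

WB = [0, 3]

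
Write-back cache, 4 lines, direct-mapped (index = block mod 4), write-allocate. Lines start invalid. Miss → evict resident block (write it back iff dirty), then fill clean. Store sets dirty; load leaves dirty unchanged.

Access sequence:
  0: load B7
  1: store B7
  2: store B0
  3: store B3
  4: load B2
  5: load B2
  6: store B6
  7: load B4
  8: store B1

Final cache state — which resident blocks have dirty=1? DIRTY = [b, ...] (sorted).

DIRTY = [1, 3, 6]

  0 | R B7 → L3 miss [-]
  1 | W B7 → L3 hit [D]
  2 | W B0 → L0 miss [D]
  3 | W B3 → L3 miss wb→B7 [D]
  4 | R B2 → L2 miss [-]
  5 | R B2 → L2 hit [-]
  6 | W B6 → L2 miss [D]
  7 | R B4 → L0 miss wb→B0 [-]
  8 | W B1 → L1 miss [D]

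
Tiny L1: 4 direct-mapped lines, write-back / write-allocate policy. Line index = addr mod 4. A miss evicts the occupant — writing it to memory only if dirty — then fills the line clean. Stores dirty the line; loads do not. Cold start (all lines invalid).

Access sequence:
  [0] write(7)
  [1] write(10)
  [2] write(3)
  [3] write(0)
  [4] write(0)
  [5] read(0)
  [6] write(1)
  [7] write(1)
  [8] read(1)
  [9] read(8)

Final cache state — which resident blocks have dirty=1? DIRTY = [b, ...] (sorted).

0: W B7 -> L3 miss  d=D]
1: W B10 -> L2 miss  d=D]
2: W B3 -> L3 miss wb->B7  d=D]
3: W B0 -> L0 miss  d=D]
4: W B0 -> L0 hit  d=D]
5: R B0 -> L0 hit  d=D]
6: W B1 -> L1 miss  d=D]
7: W B1 -> L1 hit  d=D]
8: R B1 -> L1 hit  d=D]
9: R B8 -> L0 miss wb->B0  d=-]

DIRTY = [1, 3, 10]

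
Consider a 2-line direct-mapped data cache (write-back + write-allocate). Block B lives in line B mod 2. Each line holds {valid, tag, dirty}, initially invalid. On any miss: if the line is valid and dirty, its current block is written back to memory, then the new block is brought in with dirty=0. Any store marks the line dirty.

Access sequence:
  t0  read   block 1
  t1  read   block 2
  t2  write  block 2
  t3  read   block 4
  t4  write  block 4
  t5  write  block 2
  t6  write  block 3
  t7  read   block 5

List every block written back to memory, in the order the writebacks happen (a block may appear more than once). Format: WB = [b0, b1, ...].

0: R B1 → L1 miss [-]
1: R B2 → L0 miss [-]
2: W B2 → L0 hit [D]
3: R B4 → L0 miss wb→B2 [-]
4: W B4 → L0 hit [D]
5: W B2 → L0 miss wb→B4 [D]
6: W B3 → L1 miss [D]
7: R B5 → L1 miss wb→B3 [-]

WB = [2, 4, 3]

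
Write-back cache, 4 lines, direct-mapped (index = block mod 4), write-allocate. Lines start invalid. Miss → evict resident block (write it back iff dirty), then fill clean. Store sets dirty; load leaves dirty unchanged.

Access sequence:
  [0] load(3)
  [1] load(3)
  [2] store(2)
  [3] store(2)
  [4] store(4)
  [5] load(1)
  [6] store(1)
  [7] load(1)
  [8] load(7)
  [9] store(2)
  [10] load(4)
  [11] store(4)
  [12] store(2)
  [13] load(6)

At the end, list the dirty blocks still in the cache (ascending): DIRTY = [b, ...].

DIRTY = [1, 4]

  0 | R B3 → L3 miss [-]
  1 | R B3 → L3 hit [-]
  2 | W B2 → L2 miss [D]
  3 | W B2 → L2 hit [D]
  4 | W B4 → L0 miss [D]
  5 | R B1 → L1 miss [-]
  6 | W B1 → L1 hit [D]
  7 | R B1 → L1 hit [D]
  8 | R B7 → L3 miss [-]
  9 | W B2 → L2 hit [D]
  10 | R B4 → L0 hit [D]
  11 | W B4 → L0 hit [D]
  12 | W B2 → L2 hit [D]
  13 | R B6 → L2 miss wb→B2 [-]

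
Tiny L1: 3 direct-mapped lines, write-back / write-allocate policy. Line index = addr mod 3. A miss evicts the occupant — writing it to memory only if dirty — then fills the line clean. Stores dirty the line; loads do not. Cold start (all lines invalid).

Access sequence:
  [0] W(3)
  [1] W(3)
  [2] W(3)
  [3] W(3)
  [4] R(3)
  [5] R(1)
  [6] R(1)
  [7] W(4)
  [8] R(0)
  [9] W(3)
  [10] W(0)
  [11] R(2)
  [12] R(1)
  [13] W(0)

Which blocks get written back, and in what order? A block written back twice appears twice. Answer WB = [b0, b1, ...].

0: W B3 → L0 miss [D]
1: W B3 → L0 hit [D]
2: W B3 → L0 hit [D]
3: W B3 → L0 hit [D]
4: R B3 → L0 hit [D]
5: R B1 → L1 miss [-]
6: R B1 → L1 hit [-]
7: W B4 → L1 miss [D]
8: R B0 → L0 miss wb→B3 [-]
9: W B3 → L0 miss [D]
10: W B0 → L0 miss wb→B3 [D]
11: R B2 → L2 miss [-]
12: R B1 → L1 miss wb→B4 [-]
13: W B0 → L0 hit [D]

WB = [3, 3, 4]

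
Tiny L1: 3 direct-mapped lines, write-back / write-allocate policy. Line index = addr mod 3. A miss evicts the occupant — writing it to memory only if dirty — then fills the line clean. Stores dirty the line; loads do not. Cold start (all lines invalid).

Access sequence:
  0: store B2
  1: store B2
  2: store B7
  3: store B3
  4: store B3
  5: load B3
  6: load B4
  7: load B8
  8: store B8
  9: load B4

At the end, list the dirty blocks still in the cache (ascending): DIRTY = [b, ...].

DIRTY = [3, 8]

0: W B2 → L2 miss [D]
1: W B2 → L2 hit [D]
2: W B7 → L1 miss [D]
3: W B3 → L0 miss [D]
4: W B3 → L0 hit [D]
5: R B3 → L0 hit [D]
6: R B4 → L1 miss wb→B7 [-]
7: R B8 → L2 miss wb→B2 [-]
8: W B8 → L2 hit [D]
9: R B4 → L1 hit [-]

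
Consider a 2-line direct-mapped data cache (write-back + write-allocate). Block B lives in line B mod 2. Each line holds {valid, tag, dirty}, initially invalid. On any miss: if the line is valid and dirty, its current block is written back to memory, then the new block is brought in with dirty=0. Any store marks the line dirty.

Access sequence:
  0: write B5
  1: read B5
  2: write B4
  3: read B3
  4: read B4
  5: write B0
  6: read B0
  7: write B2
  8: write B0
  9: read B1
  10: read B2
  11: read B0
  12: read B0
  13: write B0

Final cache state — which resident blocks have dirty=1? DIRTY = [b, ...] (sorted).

0: W B5 → L1 miss [D]
1: R B5 → L1 hit [D]
2: W B4 → L0 miss [D]
3: R B3 → L1 miss wb→B5 [-]
4: R B4 → L0 hit [D]
5: W B0 → L0 miss wb→B4 [D]
6: R B0 → L0 hit [D]
7: W B2 → L0 miss wb→B0 [D]
8: W B0 → L0 miss wb→B2 [D]
9: R B1 → L1 miss [-]
10: R B2 → L0 miss wb→B0 [-]
11: R B0 → L0 miss [-]
12: R B0 → L0 hit [-]
13: W B0 → L0 hit [D]

DIRTY = [0]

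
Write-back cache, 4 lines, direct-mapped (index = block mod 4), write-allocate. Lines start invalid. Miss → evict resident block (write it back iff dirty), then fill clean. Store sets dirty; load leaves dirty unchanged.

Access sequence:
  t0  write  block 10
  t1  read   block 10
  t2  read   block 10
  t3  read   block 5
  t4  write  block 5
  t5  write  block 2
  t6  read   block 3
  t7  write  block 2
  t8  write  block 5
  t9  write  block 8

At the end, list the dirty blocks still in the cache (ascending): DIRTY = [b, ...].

0: W B10 -> L2 miss  d=D]
1: R B10 -> L2 hit  d=D]
2: R B10 -> L2 hit  d=D]
3: R B5 -> L1 miss  d=-]
4: W B5 -> L1 hit  d=D]
5: W B2 -> L2 miss wb->B10  d=D]
6: R B3 -> L3 miss  d=-]
7: W B2 -> L2 hit  d=D]
8: W B5 -> L1 hit  d=D]
9: W B8 -> L0 miss  d=D]

DIRTY = [2, 5, 8]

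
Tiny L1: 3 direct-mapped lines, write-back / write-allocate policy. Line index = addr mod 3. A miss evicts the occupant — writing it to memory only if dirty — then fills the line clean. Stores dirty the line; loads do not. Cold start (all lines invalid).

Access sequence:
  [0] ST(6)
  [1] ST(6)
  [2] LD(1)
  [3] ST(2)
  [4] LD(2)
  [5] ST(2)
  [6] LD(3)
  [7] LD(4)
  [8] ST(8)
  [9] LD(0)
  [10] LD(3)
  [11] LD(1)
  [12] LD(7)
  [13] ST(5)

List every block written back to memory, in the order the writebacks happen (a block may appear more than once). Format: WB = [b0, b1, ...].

0: W B6 → L0 miss [D]
1: W B6 → L0 hit [D]
2: R B1 → L1 miss [-]
3: W B2 → L2 miss [D]
4: R B2 → L2 hit [D]
5: W B2 → L2 hit [D]
6: R B3 → L0 miss wb→B6 [-]
7: R B4 → L1 miss [-]
8: W B8 → L2 miss wb→B2 [D]
9: R B0 → L0 miss [-]
10: R B3 → L0 miss [-]
11: R B1 → L1 miss [-]
12: R B7 → L1 miss [-]
13: W B5 → L2 miss wb→B8 [D]

WB = [6, 2, 8]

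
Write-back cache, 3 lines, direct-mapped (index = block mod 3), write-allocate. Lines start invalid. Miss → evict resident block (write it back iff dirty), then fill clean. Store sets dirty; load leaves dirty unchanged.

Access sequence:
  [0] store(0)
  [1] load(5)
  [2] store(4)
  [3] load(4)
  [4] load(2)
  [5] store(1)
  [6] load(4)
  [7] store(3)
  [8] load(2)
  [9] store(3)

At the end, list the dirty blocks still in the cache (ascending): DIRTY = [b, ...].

DIRTY = [3]

0: W B0 → L0 miss [D]
1: R B5 → L2 miss [-]
2: W B4 → L1 miss [D]
3: R B4 → L1 hit [D]
4: R B2 → L2 miss [-]
5: W B1 → L1 miss wb→B4 [D]
6: R B4 → L1 miss wb→B1 [-]
7: W B3 → L0 miss wb→B0 [D]
8: R B2 → L2 hit [-]
9: W B3 → L0 hit [D]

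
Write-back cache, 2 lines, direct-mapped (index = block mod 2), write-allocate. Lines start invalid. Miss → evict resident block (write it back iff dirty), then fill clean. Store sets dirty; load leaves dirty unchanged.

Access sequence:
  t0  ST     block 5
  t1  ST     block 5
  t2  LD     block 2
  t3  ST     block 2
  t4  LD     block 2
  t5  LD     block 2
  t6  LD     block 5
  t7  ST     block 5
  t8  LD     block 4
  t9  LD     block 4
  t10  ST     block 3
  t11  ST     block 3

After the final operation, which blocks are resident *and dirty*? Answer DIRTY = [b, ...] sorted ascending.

DIRTY = [3]

  0 | W B5 → L1 miss [D]
  1 | W B5 → L1 hit [D]
  2 | R B2 → L0 miss [-]
  3 | W B2 → L0 hit [D]
  4 | R B2 → L0 hit [D]
  5 | R B2 → L0 hit [D]
  6 | R B5 → L1 hit [D]
  7 | W B5 → L1 hit [D]
  8 | R B4 → L0 miss wb→B2 [-]
  9 | R B4 → L0 hit [-]
  10 | W B3 → L1 miss wb→B5 [D]
  11 | W B3 → L1 hit [D]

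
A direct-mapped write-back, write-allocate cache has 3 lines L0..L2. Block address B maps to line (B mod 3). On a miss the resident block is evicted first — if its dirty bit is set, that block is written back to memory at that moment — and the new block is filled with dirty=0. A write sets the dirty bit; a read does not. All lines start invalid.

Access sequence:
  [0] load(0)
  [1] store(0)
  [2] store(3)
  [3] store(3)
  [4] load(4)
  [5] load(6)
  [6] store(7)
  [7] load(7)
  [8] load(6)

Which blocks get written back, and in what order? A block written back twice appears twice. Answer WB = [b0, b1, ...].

0: R B0 → L0 miss [-]
1: W B0 → L0 hit [D]
2: W B3 → L0 miss wb→B0 [D]
3: W B3 → L0 hit [D]
4: R B4 → L1 miss [-]
5: R B6 → L0 miss wb→B3 [-]
6: W B7 → L1 miss [D]
7: R B7 → L1 hit [D]
8: R B6 → L0 hit [-]

WB = [0, 3]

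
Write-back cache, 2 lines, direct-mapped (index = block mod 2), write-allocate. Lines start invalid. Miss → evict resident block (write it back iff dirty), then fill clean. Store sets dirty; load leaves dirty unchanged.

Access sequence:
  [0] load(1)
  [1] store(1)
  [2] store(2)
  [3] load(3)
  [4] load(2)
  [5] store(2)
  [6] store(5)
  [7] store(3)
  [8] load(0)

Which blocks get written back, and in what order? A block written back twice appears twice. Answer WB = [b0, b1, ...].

WB = [1, 5, 2]

  0 | R B1 → L1 miss [-]
  1 | W B1 → L1 hit [D]
  2 | W B2 → L0 miss [D]
  3 | R B3 → L1 miss wb→B1 [-]
  4 | R B2 → L0 hit [D]
  5 | W B2 → L0 hit [D]
  6 | W B5 → L1 miss [D]
  7 | W B3 → L1 miss wb→B5 [D]
  8 | R B0 → L0 miss wb→B2 [-]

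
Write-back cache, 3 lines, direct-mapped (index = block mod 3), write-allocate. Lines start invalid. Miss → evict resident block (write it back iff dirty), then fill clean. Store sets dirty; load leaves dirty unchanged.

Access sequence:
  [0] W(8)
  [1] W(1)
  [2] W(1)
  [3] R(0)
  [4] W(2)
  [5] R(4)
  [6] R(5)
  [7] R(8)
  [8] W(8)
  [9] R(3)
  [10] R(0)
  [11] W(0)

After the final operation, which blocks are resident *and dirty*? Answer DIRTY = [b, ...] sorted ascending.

0: W B8 -> L2 miss  d=D]
1: W B1 -> L1 miss  d=D]
2: W B1 -> L1 hit  d=D]
3: R B0 -> L0 miss  d=-]
4: W B2 -> L2 miss wb->B8  d=D]
5: R B4 -> L1 miss wb->B1  d=-]
6: R B5 -> L2 miss wb->B2  d=-]
7: R B8 -> L2 miss  d=-]
8: W B8 -> L2 hit  d=D]
9: R B3 -> L0 miss  d=-]
10: R B0 -> L0 miss  d=-]
11: W B0 -> L0 hit  d=D]

DIRTY = [0, 8]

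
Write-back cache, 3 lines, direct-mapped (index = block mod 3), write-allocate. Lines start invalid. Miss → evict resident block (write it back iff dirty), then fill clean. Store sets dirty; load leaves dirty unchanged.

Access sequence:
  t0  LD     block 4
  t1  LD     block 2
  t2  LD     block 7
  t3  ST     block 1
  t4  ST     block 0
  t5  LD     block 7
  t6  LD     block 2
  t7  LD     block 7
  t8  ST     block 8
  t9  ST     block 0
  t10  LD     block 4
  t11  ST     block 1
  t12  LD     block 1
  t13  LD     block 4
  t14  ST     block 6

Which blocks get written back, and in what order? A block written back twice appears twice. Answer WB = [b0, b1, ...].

0: R B4 → L1 miss [-]
1: R B2 → L2 miss [-]
2: R B7 → L1 miss [-]
3: W B1 → L1 miss [D]
4: W B0 → L0 miss [D]
5: R B7 → L1 miss wb→B1 [-]
6: R B2 → L2 hit [-]
7: R B7 → L1 hit [-]
8: W B8 → L2 miss [D]
9: W B0 → L0 hit [D]
10: R B4 → L1 miss [-]
11: W B1 → L1 miss [D]
12: R B1 → L1 hit [D]
13: R B4 → L1 miss wb→B1 [-]
14: W B6 → L0 miss wb→B0 [D]

WB = [1, 1, 0]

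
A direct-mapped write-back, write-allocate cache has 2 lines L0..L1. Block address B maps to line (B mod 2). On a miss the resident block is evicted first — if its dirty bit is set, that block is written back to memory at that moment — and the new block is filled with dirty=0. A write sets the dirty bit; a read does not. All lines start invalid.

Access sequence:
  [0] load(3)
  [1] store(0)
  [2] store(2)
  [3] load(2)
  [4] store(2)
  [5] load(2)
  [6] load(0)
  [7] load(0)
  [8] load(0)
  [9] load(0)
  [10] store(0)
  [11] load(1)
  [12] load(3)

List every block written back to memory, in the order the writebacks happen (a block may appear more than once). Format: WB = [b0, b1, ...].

0: R B3 → L1 miss [-]
1: W B0 → L0 miss [D]
2: W B2 → L0 miss wb→B0 [D]
3: R B2 → L0 hit [D]
4: W B2 → L0 hit [D]
5: R B2 → L0 hit [D]
6: R B0 → L0 miss wb→B2 [-]
7: R B0 → L0 hit [-]
8: R B0 → L0 hit [-]
9: R B0 → L0 hit [-]
10: W B0 → L0 hit [D]
11: R B1 → L1 miss [-]
12: R B3 → L1 miss [-]

WB = [0, 2]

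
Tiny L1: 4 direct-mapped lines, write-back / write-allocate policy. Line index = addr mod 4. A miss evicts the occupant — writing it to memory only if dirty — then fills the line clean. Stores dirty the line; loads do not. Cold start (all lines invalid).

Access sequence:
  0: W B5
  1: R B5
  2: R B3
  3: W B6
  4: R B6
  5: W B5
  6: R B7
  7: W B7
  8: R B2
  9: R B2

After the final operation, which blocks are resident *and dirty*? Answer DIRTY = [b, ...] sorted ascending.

  0 | W B5 → L1 miss [D]
  1 | R B5 → L1 hit [D]
  2 | R B3 → L3 miss [-]
  3 | W B6 → L2 miss [D]
  4 | R B6 → L2 hit [D]
  5 | W B5 → L1 hit [D]
  6 | R B7 → L3 miss [-]
  7 | W B7 → L3 hit [D]
  8 | R B2 → L2 miss wb→B6 [-]
  9 | R B2 → L2 hit [-]

DIRTY = [5, 7]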